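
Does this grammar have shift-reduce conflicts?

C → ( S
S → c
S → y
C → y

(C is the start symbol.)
No shift-reduce conflicts

A shift-reduce conflict occurs when an LR(0) state has both:
  - a complete (reduce) item [A → α .] (dot at the end), and
  - a shift item [B → β . c γ] (dot before a terminal).

Augment with C' → C and build the canonical LR(0) collection (I0 = CLOSURE({[C' → . C]}), then GOTO on every symbol after a dot until no new states appear). It has 7 states:
  I0: { [C → . ( S], [C → . y], [C' → . C] }  — shift
  I1: { [C → ( . S], [S → . c], [S → . y] }  — shift
  I2: { [C' → C .] }  — accept
  I3: { [C → y .] }  — reduce
  I4: { [C → ( S .] }  — reduce
  I5: { [S → c .] }  — reduce
  I6: { [S → y .] }  — reduce

No state contains both a complete item and a shift item.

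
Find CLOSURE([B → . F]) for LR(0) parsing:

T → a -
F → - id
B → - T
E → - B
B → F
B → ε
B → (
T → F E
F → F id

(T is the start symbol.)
To compute CLOSURE, for each item [A → α.Bβ] where B is a non-terminal, add [B → .γ] for all productions B → γ; repeat for the newly added items until nothing changes.

Start with: [B → . F]
  [B → . F] has the dot before F: add [F → . - id], [F → . F id]
No further items can be added.

CLOSURE = { [B → . F], [F → . - id], [F → . F id] }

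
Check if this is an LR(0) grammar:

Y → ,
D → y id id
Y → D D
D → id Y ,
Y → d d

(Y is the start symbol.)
Augment with Y' → Y and build the canonical LR(0) collection (I0 = CLOSURE({[Y' → . Y]}), then GOTO on every symbol after a dot until no new states appear). It has 13 states:
  I0: { [D → . id Y ,], [D → . y id id], [Y → . ,], [Y → . D D], [Y → . d d], [Y' → . Y] }  — shift
  I1: { [Y → , .] }  — reduce
  I2: { [D → . id Y ,], [D → . y id id], [Y → D . D] }  — shift
  I3: { [Y' → Y .] }  — accept
  I4: { [Y → d . d] }  — shift
  I5: { [D → . id Y ,], [D → . y id id], [D → id . Y ,], [Y → . ,], [Y → . D D], [Y → . d d] }  — shift
  I6: { [D → y . id id] }  — shift
  I7: { [D → y id . id] }  — shift
  I8: { [D → y id id .] }  — reduce
  I9: { [D → id Y . ,] }  — shift
  I10: { [D → id Y , .] }  — reduce
  I11: { [Y → d d .] }  — reduce
  I12: { [Y → D D .] }  — reduce

Every state is either a pure shift/goto state or contains exactly one complete item and nothing to shift — no conflicts. The grammar is LR(0).

Answer: Yes, the grammar is LR(0)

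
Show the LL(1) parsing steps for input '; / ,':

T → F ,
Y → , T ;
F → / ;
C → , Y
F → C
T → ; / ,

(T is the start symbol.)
Stack is shown with the top on the left.

Stack    Input    Action
------------------------
T $      ; / , $  output T → ; / ,
; / , $  ; / , $  match ';'
/ , $    / , $    match '/'
, $      , $      match ','
$        $        accept

The string is accepted.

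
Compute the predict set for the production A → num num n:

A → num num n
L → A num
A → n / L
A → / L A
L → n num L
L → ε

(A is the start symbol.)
{ 'num' }

PREDICT(A → num num n) = (FIRST(RHS) \ {ε}) ∪ (FOLLOW(A) if ε ∈ FIRST(RHS), i.e. RHS ⇒* ε)
FIRST(num num n) = { 'num' }
ε ∉ FIRST(num num n), so FOLLOW(A) is not added.
PREDICT(A → num num n) = { 'num' }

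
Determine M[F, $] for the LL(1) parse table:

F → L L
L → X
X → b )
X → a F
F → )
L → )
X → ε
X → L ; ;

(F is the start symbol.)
To find M[F, $], we find productions for F where $ is in the predict set (PREDICT(N → α) = (FIRST(α) \ {ε}) ∪ (FOLLOW(N) if α ⇒* ε)).

Relevant sets:
  FIRST(L) = { ')', ';', 'a', 'b', ε }
  FOLLOW(F) = { $, ')', ';', 'a', 'b' }

F → L L: PREDICT = { $, ')', ';', 'a', 'b' }
  $ is in predict set, so this production goes in M[F, $]
F → ): PREDICT = { ')' }

M[F, $] = F → L L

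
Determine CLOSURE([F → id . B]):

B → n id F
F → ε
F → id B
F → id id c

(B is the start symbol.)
To compute CLOSURE, for each item [A → α.Bβ] where B is a non-terminal, add [B → .γ] for all productions B → γ; repeat for the newly added items until nothing changes.

Start with: [F → id . B]
  [F → id . B] has the dot before B: add [B → . n id F]
No further items can be added.

CLOSURE = { [B → . n id F], [F → id . B] }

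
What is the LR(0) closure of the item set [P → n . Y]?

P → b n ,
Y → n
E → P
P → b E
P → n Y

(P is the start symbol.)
To compute CLOSURE, for each item [A → α.Bβ] where B is a non-terminal, add [B → .γ] for all productions B → γ; repeat for the newly added items until nothing changes.

Start with: [P → n . Y]
  [P → n . Y] has the dot before Y: add [Y → . n]
No further items can be added.

CLOSURE = { [P → n . Y], [Y → . n] }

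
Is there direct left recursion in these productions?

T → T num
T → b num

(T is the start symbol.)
Yes, T is left-recursive

T → T num: LEFT RECURSIVE (starts with T)
T → b num: starts with b

The grammar has direct left recursion on: T.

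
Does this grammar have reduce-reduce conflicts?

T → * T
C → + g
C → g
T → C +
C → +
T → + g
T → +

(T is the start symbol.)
Yes — I2: [C → + .] vs [T → + .]; I7: [C → + g .] vs [T → + g .]

A reduce-reduce conflict occurs when an LR(0) state has two complete items [A → α .] and [B → β .] — both call for a reduction, and with no lookahead the parser cannot choose between them.

Augment with T' → T and build the canonical LR(0) collection (I0 = CLOSURE({[T' → . T]}), then GOTO on every symbol after a dot until no new states appear). It has 9 states:
  I0: { [C → . + g], [C → . +], [C → . g], [T → . * T], [T → . + g], [T → . +], [T → . C +], [T' → . T] }  — shift
  I1: { [C → . + g], [C → . +], [C → . g], [T → * . T], [T → . * T], [T → . + g], [T → . +], [T → . C +] }  — shift
  I2: { [C → + . g], [C → + .], [T → + . g], [T → + .] }  — shift, 2 reduces
  I3: { [T → C . +] }  — shift
  I4: { [T' → T .] }  — accept
  I5: { [C → g .] }  — reduce
  I6: { [T → C + .] }  — reduce
  I7: { [C → + g .], [T → + g .] }  — 2 reduces
  I8: { [T → * T .] }  — reduce

I2 contains complete items [C → + .], [T → + .] — reduce-reduce conflict.
I7 contains complete items [C → + g .], [T → + g .] — reduce-reduce conflict.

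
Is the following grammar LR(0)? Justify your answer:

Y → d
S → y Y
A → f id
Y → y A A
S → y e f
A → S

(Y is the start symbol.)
Yes, the grammar is LR(0)

Augment with Y' → Y and build the canonical LR(0) collection (I0 = CLOSURE({[Y' → . Y]}), then GOTO on every symbol after a dot until no new states appear). It has 13 states:
  I0: { [Y → . d], [Y → . y A A], [Y' → . Y] }  — shift
  I1: { [Y' → Y .] }  — accept
  I2: { [Y → d .] }  — reduce
  I3: { [A → . S], [A → . f id], [S → . y Y], [S → . y e f], [Y → y . A A] }  — shift
  I4: { [A → . S], [A → . f id], [S → . y Y], [S → . y e f], [Y → y A . A] }  — shift
  I5: { [A → S .] }  — reduce
  I6: { [A → f . id] }  — shift
  I7: { [S → y . Y], [S → y . e f], [Y → . d], [Y → . y A A] }  — shift
  I8: { [S → y Y .] }  — reduce
  I9: { [S → y e . f] }  — shift
  I10: { [S → y e f .] }  — reduce
  I11: { [A → f id .] }  — reduce
  I12: { [Y → y A A .] }  — reduce

Every state is either a pure shift/goto state or contains exactly one complete item and nothing to shift — no conflicts. The grammar is LR(0).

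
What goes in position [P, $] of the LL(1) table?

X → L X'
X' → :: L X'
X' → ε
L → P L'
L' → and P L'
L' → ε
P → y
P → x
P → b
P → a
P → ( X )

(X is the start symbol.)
To find M[P, $], we find productions for P where $ is in the predict set (PREDICT(N → α) = (FIRST(α) \ {ε}) ∪ (FOLLOW(N) if α ⇒* ε)).

P → y: PREDICT = { 'y' }
P → x: PREDICT = { 'x' }
P → b: PREDICT = { 'b' }
P → a: PREDICT = { 'a' }
P → ( X ): PREDICT = { '(' }

M[P, $] is empty (no production applies)

Answer: Empty (error entry)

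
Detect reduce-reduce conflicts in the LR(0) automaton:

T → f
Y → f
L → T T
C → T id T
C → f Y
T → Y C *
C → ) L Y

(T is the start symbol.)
A reduce-reduce conflict occurs when an LR(0) state has two complete items [A → α .] and [B → β .] — both call for a reduction, and with no lookahead the parser cannot choose between them.

Augment with T' → T and build the canonical LR(0) collection (I0 = CLOSURE({[T' → . T]}), then GOTO on every symbol after a dot until no new states appear). It has 17 states:
  I0: { [T → . Y C *], [T → . f], [T' → . T], [Y → . f] }  — shift
  I1: { [T' → T .] }  — accept
  I2: { [C → . ) L Y], [C → . T id T], [C → . f Y], [T → . Y C *], [T → . f], [T → Y . C *], [Y → . f] }  — shift
  I3: { [T → f .], [Y → f .] }  — 2 reduces
  I4: { [C → ) . L Y], [L → . T T], [T → . Y C *], [T → . f], [Y → . f] }  — shift
  I5: { [T → Y C . *] }  — shift
  I6: { [C → T . id T] }  — shift
  I7: { [C → f . Y], [T → f .], [Y → . f], [Y → f .] }  — shift, 2 reduces
  I8: { [C → f Y .] }  — reduce
  I9: { [Y → f .] }  — reduce
  I10: { [C → T id . T], [T → . Y C *], [T → . f], [Y → . f] }  — shift
  I11: { [C → T id T .] }  — reduce
  I12: { [T → Y C * .] }  — reduce
  I13: { [C → ) L . Y], [Y → . f] }  — shift
  I14: { [L → T . T], [T → . Y C *], [T → . f], [Y → . f] }  — shift
  I15: { [L → T T .] }  — reduce
  I16: { [C → ) L Y .] }  — reduce

I3 contains complete items [T → f .], [Y → f .] — reduce-reduce conflict.
I7 contains complete items [T → f .], [Y → f .] — reduce-reduce conflict.

Answer: Yes — I3: [T → f .] vs [Y → f .]; I7: [T → f .] vs [Y → f .]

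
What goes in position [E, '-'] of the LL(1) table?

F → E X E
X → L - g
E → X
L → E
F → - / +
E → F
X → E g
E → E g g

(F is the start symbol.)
To find M[E, '-'], we find productions for E where '-' is in the predict set (PREDICT(N → α) = (FIRST(α) \ {ε}) ∪ (FOLLOW(N) if α ⇒* ε)).

Relevant sets:
  FIRST(X) = { '-' }
  FIRST(F) = { '-' }
  FIRST(E) = { '-' }

E → X: PREDICT = { '-' }
  '-' is in predict set, so this production goes in M[E, '-']
E → F: PREDICT = { '-' }
  '-' is in predict set, so this production goes in M[E, '-']
E → E g g: PREDICT = { '-' }
  '-' is in predict set, so this production goes in M[E, '-']

M[E, '-'] = E → X, E → F, E → E g g  (a multiply-defined cell — the grammar is not LL(1))

Answer: E → X, E → F, E → E g g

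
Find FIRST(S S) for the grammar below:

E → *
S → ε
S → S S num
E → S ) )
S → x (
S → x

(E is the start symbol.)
{ 'num', 'x', ε }

FIRST sets of the non-terminals involved (from the grammar, by fixed-point iteration):
  FIRST(S) = { 'num', 'x', ε }

To compute FIRST(S S), process the symbols left to right:
Symbol S is a non-terminal. Add FIRST(S) \ {ε} = { 'num', 'x' }
S is nullable (ε ∈ FIRST(S)), continue to the next symbol.
Symbol S is a non-terminal. Add FIRST(S) \ {ε} = { 'num', 'x' }
S is nullable (ε ∈ FIRST(S)), continue to the next symbol.
All symbols are nullable, so ε is in the result.
FIRST(S S) = { 'num', 'x', ε }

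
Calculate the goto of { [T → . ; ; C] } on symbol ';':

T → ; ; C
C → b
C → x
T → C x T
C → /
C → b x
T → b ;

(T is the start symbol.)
{ [T → ; . ; C] }

GOTO(I, ';') = CLOSURE({ [A → αX.β] : [A → α.Xβ] ∈ I, X = ';' })

Items with dot before ';', with the dot advanced:
  [T → . ; ; C] → [T → ; . ; C]
Closure adds nothing (no advanced item has the dot before a non-terminal).

GOTO = { [T → ; . ; C] }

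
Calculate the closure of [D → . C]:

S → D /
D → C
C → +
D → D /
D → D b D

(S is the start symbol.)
To compute CLOSURE, for each item [A → α.Bβ] where B is a non-terminal, add [B → .γ] for all productions B → γ; repeat for the newly added items until nothing changes.

Start with: [D → . C]
  [D → . C] has the dot before C: add [C → . +]
No further items can be added.

CLOSURE = { [C → . +], [D → . C] }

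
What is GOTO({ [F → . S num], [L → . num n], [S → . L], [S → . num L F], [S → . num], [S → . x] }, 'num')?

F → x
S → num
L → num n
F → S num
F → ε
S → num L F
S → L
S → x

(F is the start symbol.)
GOTO(I, 'num') = CLOSURE({ [A → αX.β] : [A → α.Xβ] ∈ I, X = 'num' })

Items with dot before 'num', with the dot advanced:
  [L → . num n] → [L → num . n]
  [S → . num] → [S → num .]
  [S → . num L F] → [S → num . L F]
Closure of the advanced items:
  [S → num . L F] has the dot before L: add [L → . num n]

GOTO = { [L → . num n], [L → num . n], [S → num . L F], [S → num .] }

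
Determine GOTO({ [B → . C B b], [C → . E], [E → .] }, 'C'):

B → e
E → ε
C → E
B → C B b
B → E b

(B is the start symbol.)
{ [B → . C B b], [B → . E b], [B → . e], [B → C . B b], [C → . E], [E → .] }

GOTO(I, 'C') = CLOSURE({ [A → αX.β] : [A → α.Xβ] ∈ I, X = 'C' })

Items with dot before 'C', with the dot advanced:
  [B → . C B b] → [B → C . B b]
Closure of the advanced items:
  [B → C . B b] has the dot before B: add [B → . e], [B → . C B b], [B → . E b]
  [B → . C B b] has the dot before C: add [C → . E]
  [B → . E b] has the dot before E: add [E → .]

GOTO = { [B → . C B b], [B → . E b], [B → . e], [B → C . B b], [C → . E], [E → .] }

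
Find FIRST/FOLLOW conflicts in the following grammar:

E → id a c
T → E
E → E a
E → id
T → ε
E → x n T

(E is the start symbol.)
A FIRST/FOLLOW conflict occurs when a non-terminal N has a nullable alternative N → β (β ⇒* ε) and another alternative N → α with FIRST(α) ∩ FOLLOW(N) ≠ ∅: on such a lookahead the parser cannot decide between expanding α and letting N vanish via β.

Nullable non-terminals: T.
FIRST sets used below: FIRST(E) = { 'id', 'x' }

T: nullable alternative(s) T → ε; FOLLOW(T) = { $, 'a' }
  T → E: FIRST \ {ε} = { 'id', 'x' } — disjoint from FOLLOW(T)
  T → ε: FIRST \ {ε} = { } — this is the only nullable alternative, skip

E has no nullable alternative, so no FIRST/FOLLOW check is needed there.

No FIRST/FOLLOW conflicts found.

Answer: No FIRST/FOLLOW conflicts.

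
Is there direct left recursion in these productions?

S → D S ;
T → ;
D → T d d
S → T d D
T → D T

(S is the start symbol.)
Direct left recursion occurs when N → N α for some non-terminal N (the right-hand side begins with the left-hand side itself).

S → D S ;: starts with D
T → ;: starts with ';'
D → T d d: starts with T
S → T d D: starts with T
T → D T: starts with D

No direct left recursion found.

Answer: No direct left recursion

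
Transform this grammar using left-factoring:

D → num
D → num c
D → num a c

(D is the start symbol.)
Left-factoring transforms A → αβ₁ | αβ₂ into A → αA' and A' → β₁ | β₂
(α is the longest common prefix among the alternatives). Repeat until
no nonterminal has two alternatives with a common prefix.

Round 1: D has alternatives sharing prefix 'num'. Introduce D': D → num D'
  Add: D' → ε
  Add: D' → c
  Add: D' → a c

No remaining common prefixes — done.

Resulting grammar:
D → num D'
D' → ε
D' → c
D' → a c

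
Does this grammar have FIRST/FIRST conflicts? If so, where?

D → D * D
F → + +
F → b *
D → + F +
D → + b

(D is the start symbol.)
A FIRST/FIRST conflict occurs when two productions N → α and N → β for the same non-terminal have FIRST(α) ∩ FIRST(β) ≠ ∅ (with ε ∈ FIRST of a nullable right-hand side, so two nullable alternatives also conflict).

FIRST sets of the non-terminals at (or reachable through a nullable prefix from) the front of some alternative:
  FIRST(D) = { '+' }

Productions for D:
  D → D * D: FIRST = { '+' }
  D → + F +: FIRST = { '+' }
  D → + b: FIRST = { '+' }
Productions for F:
  F → + +: FIRST = { '+' }
  F → b *: FIRST = { 'b' }

Conflict for D: D → D * D and D → + F +
  Overlap: { '+' }
Conflict for D: D → D * D and D → + b
  Overlap: { '+' }
Conflict for D: D → + F + and D → + b
  Overlap: { '+' }

Answer: Yes. D → D '*' D / D → '+' F '+' on { '+' }; D → D '*' D / D → '+' b on { '+' }; D → '+' F '+' / D → '+' b on { '+' }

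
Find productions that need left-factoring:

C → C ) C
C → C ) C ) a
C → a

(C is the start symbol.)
Left-factoring is needed when two productions for the same non-terminal
share a common prefix on the right-hand side.

Productions for C:
  C → C ) C
  C → C ) C ) a
  C → a

Found common prefix 'C ) C' in productions for C

Answer: Yes, C has productions with common prefix 'C ) C'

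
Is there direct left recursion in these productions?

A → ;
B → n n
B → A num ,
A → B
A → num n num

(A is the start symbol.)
No direct left recursion

Direct left recursion occurs when N → N α for some non-terminal N (the right-hand side begins with the left-hand side itself).

A → ;: starts with ';'
B → n n: starts with n
B → A num ,: starts with A
A → B: starts with B
A → num n num: starts with num

No direct left recursion found.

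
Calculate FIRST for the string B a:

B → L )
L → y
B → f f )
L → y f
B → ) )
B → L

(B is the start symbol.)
{ ')', 'f', 'y' }

FIRST sets of the non-terminals involved (from the grammar, by fixed-point iteration):
  FIRST(B) = { ')', 'f', 'y' }

To compute FIRST(B a), process the symbols left to right:
Symbol B is a non-terminal. Add FIRST(B) \ {ε} = { ')', 'f', 'y' }
B is not nullable (ε ∉ FIRST(B)), so stop here.
FIRST(B a) = { ')', 'f', 'y' }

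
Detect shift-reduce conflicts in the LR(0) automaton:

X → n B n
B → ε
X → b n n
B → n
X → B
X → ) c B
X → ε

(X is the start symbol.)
Augment with X' → X and build the canonical LR(0) collection (I0 = CLOSURE({[X' → . X]}), then GOTO on every symbol after a dot until no new states appear). It has 13 states:
  I0: { [B → . n], [B → .], [X → . ) c B], [X → . B], [X → . b n n], [X → . n B n], [X → .], [X' → . X] }  — shift, 2 reduces
  I1: { [X → ) . c B] }  — shift
  I2: { [X → B .] }  — reduce
  I3: { [X' → X .] }  — accept
  I4: { [X → b . n n] }  — shift
  I5: { [B → . n], [B → .], [B → n .], [X → n . B n] }  — shift, 2 reduces
  I6: { [X → n B . n] }  — shift
  I7: { [B → n .] }  — reduce
  I8: { [X → n B n .] }  — reduce
  I9: { [X → b n . n] }  — shift
  I10: { [X → b n n .] }  — reduce
  I11: { [B → . n], [B → .], [X → ) c . B] }  — shift, reduce
  I12: { [X → ) c B .] }  — reduce

I0 contains reduce items [B → .], [X → .] and shift items [B → . n], [X → . ) c B], [X → . b n n], [X → . n B n] — shift-reduce conflict.
I5 contains reduce items [B → .], [B → n .] and shift item [B → . n] — shift-reduce conflict.
I11 contains reduce item [B → .] and shift item [B → . n] — shift-reduce conflict.

Answer: Yes — I0: [B → .] vs [B → . n]; I5: [B → .] vs [B → . n]; I11: [B → .] vs [B → . n]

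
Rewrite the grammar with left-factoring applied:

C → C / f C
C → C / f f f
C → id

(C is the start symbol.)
C → C / f C'
C' → C
C' → f f
C → id

Left-factoring transforms A → αβ₁ | αβ₂ into A → αA' and A' → β₁ | β₂
(α is the longest common prefix among the alternatives). Repeat until
no nonterminal has two alternatives with a common prefix.

Round 1: C has alternatives sharing prefix 'C / f'. Introduce C': C → C / f C'
  Add: C' → C
  Add: C' → f f

No remaining common prefixes — done.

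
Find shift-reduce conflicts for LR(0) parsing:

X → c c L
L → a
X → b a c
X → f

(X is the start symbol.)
No shift-reduce conflicts

Augment with X' → X and build the canonical LR(0) collection (I0 = CLOSURE({[X' → . X]}), then GOTO on every symbol after a dot until no new states appear). It has 10 states:
  I0: { [X → . b a c], [X → . c c L], [X → . f], [X' → . X] }  — shift
  I1: { [X' → X .] }  — accept
  I2: { [X → b . a c] }  — shift
  I3: { [X → c . c L] }  — shift
  I4: { [X → f .] }  — reduce
  I5: { [L → . a], [X → c c . L] }  — shift
  I6: { [X → c c L .] }  — reduce
  I7: { [L → a .] }  — reduce
  I8: { [X → b a . c] }  — shift
  I9: { [X → b a c .] }  — reduce

No state contains both a complete item and a shift item.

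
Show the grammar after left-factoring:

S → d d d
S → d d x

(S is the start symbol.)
Left-factoring transforms A → αβ₁ | αβ₂ into A → αA' and A' → β₁ | β₂
(α is the longest common prefix among the alternatives). Repeat until
no nonterminal has two alternatives with a common prefix.

Round 1: S has alternatives sharing prefix 'd d'. Introduce S': S → d d S'
  Add: S' → d
  Add: S' → x

No remaining common prefixes — done.

Resulting grammar:
S → d d S'
S' → d
S' → x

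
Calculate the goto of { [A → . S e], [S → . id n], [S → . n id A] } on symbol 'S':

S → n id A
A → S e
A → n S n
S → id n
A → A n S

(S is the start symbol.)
{ [A → S . e] }

GOTO(I, 'S') = CLOSURE({ [A → αX.β] : [A → α.Xβ] ∈ I, X = 'S' })

Items with dot before 'S', with the dot advanced:
  [A → . S e] → [A → S . e]
Closure adds nothing (no advanced item has the dot before a non-terminal).

GOTO = { [A → S . e] }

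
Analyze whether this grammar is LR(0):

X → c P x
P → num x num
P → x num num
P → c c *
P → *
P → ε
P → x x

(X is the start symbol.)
No. Shift-reduce conflict between [P → .] and [P → . *]

A grammar is LR(0) if no state in the canonical LR(0) collection has:
  - both a shift item (dot before a terminal) and a complete item (shift-reduce conflict), or
  - two or more complete items (reduce-reduce conflict; the accept item [X' → X .] counts as a complete item here).

Augment with X' → X and build the canonical LR(0) collection (I0 = CLOSURE({[X' → . X]}), then GOTO on every symbol after a dot until no new states appear). It has 16 states:
  I0: { [X → . c P x], [X' → . X] }  — shift
  I1: { [X' → X .] }  — accept
  I2: { [P → . *], [P → . c c *], [P → . num x num], [P → . x num num], [P → . x x], [P → .], [X → c . P x] }  — shift, reduce
  I3: { [P → * .] }  — reduce
  I4: { [X → c P . x] }  — shift
  I5: { [P → c . c *] }  — shift
  I6: { [P → num . x num] }  — shift
  I7: { [P → x . num num], [P → x . x] }  — shift
  I8: { [P → x num . num] }  — shift
  I9: { [P → x x .] }  — reduce
  I10: { [P → x num num .] }  — reduce
  I11: { [P → num x . num] }  — shift
  I12: { [P → num x num .] }  — reduce
  I13: { [P → c c . *] }  — shift
  I14: { [P → c c * .] }  — reduce
  I15: { [X → c P x .] }  — reduce

Conflict in state I2:
  Shift-reduce conflict between [P → .] and [P → . *]
So the grammar is NOT LR(0).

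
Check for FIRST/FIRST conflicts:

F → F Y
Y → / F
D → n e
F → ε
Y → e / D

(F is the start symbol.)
FIRST sets of the non-terminals at (or reachable through a nullable prefix from) the front of some alternative:
  FIRST(F) = { '/', 'e', ε }
  FIRST(Y) = { '/', 'e' }

Productions for F:
  F → F Y: FIRST = { '/', 'e' }
  F → ε: FIRST = { ε }
Productions for Y:
  Y → / F: FIRST = { '/' }
  Y → e / D: FIRST = { 'e' }
D has only one production, so no FIRST/FIRST conflict is possible there.

All alternatives of each non-terminal have pairwise disjoint FIRST sets.

Answer: No FIRST/FIRST conflicts.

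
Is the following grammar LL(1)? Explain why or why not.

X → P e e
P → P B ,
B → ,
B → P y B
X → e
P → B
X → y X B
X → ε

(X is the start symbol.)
Relevant sets:
  FIRST(P) = { ',' }
  FIRST(B) = { ',' }
  FOLLOW(X) = { $, ',' }

For X:
  PREDICT(X → P e e) = { ',' }
  PREDICT(X → e) = { 'e' }
  PREDICT(X → y X B) = { 'y' }
  PREDICT(X → ε) = { $, ',' }
For P:
  PREDICT(P → P B ',') = { ',' }
  PREDICT(P → B) = { ',' }
For B:
  PREDICT(B → ',') = { ',' }
  PREDICT(B → P y B) = { ',' }

Conflict found: Predict set conflict for X: { ',' }
The grammar is NOT LL(1).

Answer: No. Predict set conflict for X: { ',' }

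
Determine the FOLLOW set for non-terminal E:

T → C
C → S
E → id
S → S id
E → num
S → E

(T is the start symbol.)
In S → E: E is at the end, add FOLLOW(S)

The FOLLOW sets referred to above (computed the same way, to a fixed point):
  FOLLOW(S) = { $, 'id' }

Taking the union: FOLLOW(E) = { $, 'id' }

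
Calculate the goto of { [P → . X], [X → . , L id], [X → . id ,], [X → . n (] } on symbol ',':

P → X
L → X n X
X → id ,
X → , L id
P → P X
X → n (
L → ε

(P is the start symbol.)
{ [L → . X n X], [L → .], [X → , . L id], [X → . , L id], [X → . id ,], [X → . n (] }

GOTO(I, ',') = CLOSURE({ [A → αX.β] : [A → α.Xβ] ∈ I, X = ',' })

Items with dot before ',', with the dot advanced:
  [X → . , L id] → [X → , . L id]
Closure of the advanced items:
  [X → , . L id] has the dot before L: add [L → . X n X], [L → .]
  [L → . X n X] has the dot before X: add [X → . id ,], [X → . , L id], [X → . n (]

GOTO = { [L → . X n X], [L → .], [X → , . L id], [X → . , L id], [X → . id ,], [X → . n (] }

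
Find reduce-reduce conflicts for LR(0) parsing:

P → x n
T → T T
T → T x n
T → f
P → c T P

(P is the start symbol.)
A reduce-reduce conflict occurs when an LR(0) state has two complete items [A → α .] and [B → β .] — both call for a reduction, and with no lookahead the parser cannot choose between them.

Augment with P' → P and build the canonical LR(0) collection (I0 = CLOSURE({[P' → . P]}), then GOTO on every symbol after a dot until no new states appear). It has 13 states:
  I0: { [P → . c T P], [P → . x n], [P' → . P] }  — shift
  I1: { [P' → P .] }  — accept
  I2: { [P → c . T P], [T → . T T], [T → . T x n], [T → . f] }  — shift
  I3: { [P → x . n] }  — shift
  I4: { [P → x n .] }  — reduce
  I5: { [P → . c T P], [P → . x n], [P → c T . P], [T → . T T], [T → . T x n], [T → . f], [T → T . T], [T → T . x n] }  — shift
  I6: { [T → f .] }  — reduce
  I7: { [P → c T P .] }  — reduce
  I8: { [T → . T T], [T → . T x n], [T → . f], [T → T . T], [T → T . x n], [T → T T .] }  — shift, reduce
  I9: { [P → x . n], [T → T x . n] }  — shift
  I10: { [P → x n .], [T → T x n .] }  — 2 reduces
  I11: { [T → T x . n] }  — shift
  I12: { [T → T x n .] }  — reduce

I10 contains complete items [P → x n .], [T → T x n .] — reduce-reduce conflict.

Answer: Yes — I10: [P → x n .] vs [T → T x n .]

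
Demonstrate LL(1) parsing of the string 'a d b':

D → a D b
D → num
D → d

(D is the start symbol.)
Stack is shown with the top on the left.

Stack    Input    Action
------------------------
D $      a d b $  output D → a D b
a D b $  a d b $  match 'a'
D b $    d b $    output D → d
d b $    d b $    match 'd'
b $      b $      match 'b'
$        $        accept

The string is accepted.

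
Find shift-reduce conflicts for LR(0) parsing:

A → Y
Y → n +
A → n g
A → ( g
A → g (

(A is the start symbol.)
No shift-reduce conflicts

Augment with A' → A and build the canonical LR(0) collection (I0 = CLOSURE({[A' → . A]}), then GOTO on every symbol after a dot until no new states appear). It has 10 states:
  I0: { [A → . ( g], [A → . Y], [A → . g (], [A → . n g], [A' → . A], [Y → . n +] }  — shift
  I1: { [A → ( . g] }  — shift
  I2: { [A' → A .] }  — accept
  I3: { [A → Y .] }  — reduce
  I4: { [A → g . (] }  — shift
  I5: { [A → n . g], [Y → n . +] }  — shift
  I6: { [Y → n + .] }  — reduce
  I7: { [A → n g .] }  — reduce
  I8: { [A → g ( .] }  — reduce
  I9: { [A → ( g .] }  — reduce

No state contains both a complete item and a shift item.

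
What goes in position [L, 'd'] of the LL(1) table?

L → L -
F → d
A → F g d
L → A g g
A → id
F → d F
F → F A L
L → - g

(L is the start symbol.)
L → L -, L → A g g

To find M[L, 'd'], we find productions for L where 'd' is in the predict set (PREDICT(N → α) = (FIRST(α) \ {ε}) ∪ (FOLLOW(N) if α ⇒* ε)).

Relevant sets:
  FIRST(L) = { '-', 'd', 'id' }
  FIRST(A) = { 'd', 'id' }

L → L -: PREDICT = { '-', 'd', 'id' }
  'd' is in predict set, so this production goes in M[L, 'd']
L → A g g: PREDICT = { 'd', 'id' }
  'd' is in predict set, so this production goes in M[L, 'd']
L → - g: PREDICT = { '-' }

M[L, 'd'] = L → L -, L → A g g  (a multiply-defined cell — the grammar is not LL(1))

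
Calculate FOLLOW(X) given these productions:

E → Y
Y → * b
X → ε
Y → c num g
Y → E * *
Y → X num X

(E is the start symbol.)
In Y → X num X: X is followed by num X, add FIRST(num X) \ {ε} = { 'num' }
In Y → X num X: X is at the end, add FOLLOW(Y)

The FOLLOW sets referred to above (computed the same way, to a fixed point):
  FOLLOW(Y) = { $, '*' }

Taking the union: FOLLOW(X) = { $, '*', 'num' }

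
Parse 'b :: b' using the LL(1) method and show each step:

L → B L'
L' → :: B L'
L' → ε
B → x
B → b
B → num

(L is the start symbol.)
Stack is shown with the top on the left.

Stack      Input     Action
---------------------------
L $        b :: b $  output L → B L'
B L' $     b :: b $  output B → b
b L' $     b :: b $  match 'b'
L' $       :: b $    output L' → :: B L'
:: B L' $  :: b $    match '::'
B L' $     b $       output B → b
b L' $     b $       match 'b'
L' $       $         output L' → ε
$          $         accept

The string is accepted.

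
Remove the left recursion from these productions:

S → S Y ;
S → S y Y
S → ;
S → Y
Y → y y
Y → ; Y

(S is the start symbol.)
S → ; S'
S → Y S'
S' → Y ; S'
S' → y Y S'
S' → ε
Y → y y
Y → ; Y

S is directly left-recursive. The standard transformation for
  A → A α₁ | ... | A α_m | β₁ | ... | β_n
is
  A  → β₁ A' | ... | β_n A'
  A' → α₁ A' | ... | α_m A' | ε

S → ; becomes S → ; S'
S → Y becomes S → Y S'
S → S Y ; becomes S' → Y ; S'
S → S y Y becomes S' → y Y S'
Add S' → ε

Productions for other non-terminals are unchanged:
  Y → y y
  Y → ; Y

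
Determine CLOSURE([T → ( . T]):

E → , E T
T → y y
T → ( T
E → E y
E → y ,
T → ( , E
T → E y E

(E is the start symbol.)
{ [E → . , E T], [E → . E y], [E → . y ,], [T → ( . T], [T → . ( , E], [T → . ( T], [T → . E y E], [T → . y y] }

To compute CLOSURE, for each item [A → α.Bβ] where B is a non-terminal, add [B → .γ] for all productions B → γ; repeat for the newly added items until nothing changes.

Start with: [T → ( . T]
  [T → ( . T] has the dot before T: add [T → . y y], [T → . ( T], [T → . ( , E], [T → . E y E]
  [T → . E y E] has the dot before E: add [E → . , E T], [E → . E y], [E → . y ,]
No further items can be added.

CLOSURE = { [E → . , E T], [E → . E y], [E → . y ,], [T → ( . T], [T → . ( , E], [T → . ( T], [T → . E y E], [T → . y y] }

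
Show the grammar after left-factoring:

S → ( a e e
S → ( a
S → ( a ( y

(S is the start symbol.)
S → ( a S'
S' → e e
S' → ε
S' → ( y

Left-factoring transforms A → αβ₁ | αβ₂ into A → αA' and A' → β₁ | β₂
(α is the longest common prefix among the alternatives). Repeat until
no nonterminal has two alternatives with a common prefix.

Round 1: S has alternatives sharing prefix '( a'. Introduce S': S → ( a S'
  Add: S' → e e
  Add: S' → ε
  Add: S' → ( y

No remaining common prefixes — done.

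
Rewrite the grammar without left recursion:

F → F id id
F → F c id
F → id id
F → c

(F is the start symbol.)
F → id id F'
F → c F'
F' → id id F'
F' → c id F'
F' → ε

F is directly left-recursive. The standard transformation for
  A → A α₁ | ... | A α_m | β₁ | ... | β_n
is
  A  → β₁ A' | ... | β_n A'
  A' → α₁ A' | ... | α_m A' | ε

F → id id becomes F → id id F'
F → c becomes F → c F'
F → F id id becomes F' → id id F'
F → F c id becomes F' → c id F'
Add F' → ε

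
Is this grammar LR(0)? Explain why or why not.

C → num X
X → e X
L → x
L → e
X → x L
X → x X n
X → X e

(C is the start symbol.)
Augment with C' → C and build the canonical LR(0) collection (I0 = CLOSURE({[C' → . C]}), then GOTO on every symbol after a dot until no new states appear). It has 13 states:
  I0: { [C → . num X], [C' → . C] }  — shift
  I1: { [C' → C .] }  — accept
  I2: { [C → num . X], [X → . X e], [X → . e X], [X → . x L], [X → . x X n] }  — shift
  I3: { [C → num X .], [X → X . e] }  — shift, reduce
  I4: { [X → . X e], [X → . e X], [X → . x L], [X → . x X n], [X → e . X] }  — shift
  I5: { [L → . e], [L → . x], [X → . X e], [X → . e X], [X → . x L], [X → . x X n], [X → x . L], [X → x . X n] }  — shift
  I6: { [X → x L .] }  — reduce
  I7: { [X → X . e], [X → x X . n] }  — shift
  I8: { [L → e .], [X → . X e], [X → . e X], [X → . x L], [X → . x X n], [X → e . X] }  — shift, reduce
  I9: { [L → . e], [L → . x], [L → x .], [X → . X e], [X → . e X], [X → . x L], [X → . x X n], [X → x . L], [X → x . X n] }  — shift, reduce
  I10: { [X → X . e], [X → e X .] }  — shift, reduce
  I11: { [X → X e .] }  — reduce
  I12: { [X → x X n .] }  — reduce

Conflict in state I3:
  Shift-reduce conflict between [C → num X .] and [X → X . e]
So the grammar is NOT LR(0).

Answer: No. Shift-reduce conflict between [C → num X .] and [X → X . e]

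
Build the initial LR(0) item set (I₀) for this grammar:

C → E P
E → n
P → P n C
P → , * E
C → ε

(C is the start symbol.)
{ [C → . E P], [C → .], [C' → . C], [E → . n] }

First, augment the grammar with C' → C
I₀ = CLOSURE({ [C' → . C] }):
  [C' → . C] has the dot before C: add [C → . E P], [C → .]
  [C → . E P] has the dot before E: add [E → . n]
No further items can be added.

I₀ = { [C → . E P], [C → .], [C' → . C], [E → . n] }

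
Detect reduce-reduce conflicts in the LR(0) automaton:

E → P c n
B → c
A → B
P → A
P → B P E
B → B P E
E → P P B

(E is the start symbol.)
Yes — I13: [B → B P E .] vs [P → B P E .]

A reduce-reduce conflict occurs when an LR(0) state has two complete items [A → α .] and [B → β .] — both call for a reduction, and with no lookahead the parser cannot choose between them.

Augment with E' → E and build the canonical LR(0) collection (I0 = CLOSURE({[E' → . E]}), then GOTO on every symbol after a dot until no new states appear). It has 14 states:
  I0: { [A → . B], [B → . B P E], [B → . c], [E → . P P B], [E → . P c n], [E' → . E], [P → . A], [P → . B P E] }  — shift
  I1: { [P → A .] }  — reduce
  I2: { [A → . B], [A → B .], [B → . B P E], [B → . c], [B → B . P E], [P → . A], [P → . B P E], [P → B . P E] }  — shift, reduce
  I3: { [E' → E .] }  — accept
  I4: { [A → . B], [B → . B P E], [B → . c], [E → P . P B], [E → P . c n], [P → . A], [P → . B P E] }  — shift
  I5: { [B → c .] }  — reduce
  I6: { [B → . B P E], [B → . c], [E → P P . B] }  — shift
  I7: { [B → c .], [E → P c . n] }  — shift, reduce
  I8: { [E → P c n .] }  — reduce
  I9: { [A → . B], [B → . B P E], [B → . c], [B → B . P E], [E → P P B .], [P → . A], [P → . B P E] }  — shift, reduce
  I10: { [A → . B], [B → . B P E], [B → . c], [B → B P . E], [E → . P P B], [E → . P c n], [P → . A], [P → . B P E] }  — shift
  I11: { [B → B P E .] }  — reduce
  I12: { [A → . B], [B → . B P E], [B → . c], [B → B P . E], [E → . P P B], [E → . P c n], [P → . A], [P → . B P E], [P → B P . E] }  — shift
  I13: { [B → B P E .], [P → B P E .] }  — 2 reduces

I13 contains complete items [B → B P E .], [P → B P E .] — reduce-reduce conflict.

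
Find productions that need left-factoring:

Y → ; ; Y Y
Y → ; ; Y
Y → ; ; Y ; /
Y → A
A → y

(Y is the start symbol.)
Yes, Y has productions with common prefix '; ; Y'

Left-factoring is needed when two productions for the same non-terminal
share a common prefix on the right-hand side.

Productions for Y:
  Y → ; ; Y Y
  Y → ; ; Y
  Y → ; ; Y ; /
  Y → A

Found common prefix '; ; Y' in productions for Y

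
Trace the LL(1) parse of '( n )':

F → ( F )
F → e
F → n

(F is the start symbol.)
LL(1) parsing maintains a stack (initially the start symbol over $) and the input. At each step: if the stack top is a terminal, match it against the current input token; if it is a non-terminal N, replace it with the RHS of M[N, lookahead] (the unique production whose predict set contains the lookahead).

Stack is shown with the top on the left.

Stack    Input    Action
------------------------
F $      ( n ) $  output F → ( F )
( F ) $  ( n ) $  match '('
F ) $    n ) $    output F → n
n ) $    n ) $    match 'n'
) $      ) $      match ')'
$        $        accept

The string is accepted.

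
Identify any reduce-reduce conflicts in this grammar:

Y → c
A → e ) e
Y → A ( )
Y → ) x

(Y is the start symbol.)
No reduce-reduce conflicts

A reduce-reduce conflict occurs when an LR(0) state has two complete items [A → α .] and [B → β .] — both call for a reduction, and with no lookahead the parser cannot choose between them.

Augment with Y' → Y and build the canonical LR(0) collection (I0 = CLOSURE({[Y' → . Y]}), then GOTO on every symbol after a dot until no new states appear). It has 11 states:
  I0: { [A → . e ) e], [Y → . ) x], [Y → . A ( )], [Y → . c], [Y' → . Y] }  — shift
  I1: { [Y → ) . x] }  — shift
  I2: { [Y → A . ( )] }  — shift
  I3: { [Y' → Y .] }  — accept
  I4: { [Y → c .] }  — reduce
  I5: { [A → e . ) e] }  — shift
  I6: { [A → e ) . e] }  — shift
  I7: { [A → e ) e .] }  — reduce
  I8: { [Y → A ( . )] }  — shift
  I9: { [Y → A ( ) .] }  — reduce
  I10: { [Y → ) x .] }  — reduce

No state contains more than one complete item.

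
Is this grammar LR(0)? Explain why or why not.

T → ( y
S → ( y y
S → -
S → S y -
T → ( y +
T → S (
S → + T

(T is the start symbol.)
No. Shift-reduce conflict between [T → ( y .] and [S → ( y . y]

Augment with T' → T and build the canonical LR(0) collection (I0 = CLOSURE({[T' → . T]}), then GOTO on every symbol after a dot until no new states appear). It has 13 states:
  I0: { [S → . ( y y], [S → . + T], [S → . -], [S → . S y -], [T → . ( y +], [T → . ( y], [T → . S (], [T' → . T] }  — shift
  I1: { [S → ( . y y], [T → ( . y +], [T → ( . y] }  — shift
  I2: { [S → + . T], [S → . ( y y], [S → . + T], [S → . -], [S → . S y -], [T → . ( y +], [T → . ( y], [T → . S (] }  — shift
  I3: { [S → - .] }  — reduce
  I4: { [S → S . y -], [T → S . (] }  — shift
  I5: { [T' → T .] }  — accept
  I6: { [T → S ( .] }  — reduce
  I7: { [S → S y . -] }  — shift
  I8: { [S → S y - .] }  — reduce
  I9: { [S → + T .] }  — reduce
  I10: { [S → ( y . y], [T → ( y . +], [T → ( y .] }  — shift, reduce
  I11: { [T → ( y + .] }  — reduce
  I12: { [S → ( y y .] }  — reduce

Conflict in state I10:
  Shift-reduce conflict between [T → ( y .] and [S → ( y . y]
So the grammar is NOT LR(0).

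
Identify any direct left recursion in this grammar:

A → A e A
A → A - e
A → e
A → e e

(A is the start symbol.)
Yes, A is left-recursive

Direct left recursion occurs when N → N α for some non-terminal N (the right-hand side begins with the left-hand side itself).

A → A e A: LEFT RECURSIVE (starts with A)
A → A - e: LEFT RECURSIVE (starts with A)
A → e: starts with e
A → e e: starts with e

The grammar has direct left recursion on: A.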